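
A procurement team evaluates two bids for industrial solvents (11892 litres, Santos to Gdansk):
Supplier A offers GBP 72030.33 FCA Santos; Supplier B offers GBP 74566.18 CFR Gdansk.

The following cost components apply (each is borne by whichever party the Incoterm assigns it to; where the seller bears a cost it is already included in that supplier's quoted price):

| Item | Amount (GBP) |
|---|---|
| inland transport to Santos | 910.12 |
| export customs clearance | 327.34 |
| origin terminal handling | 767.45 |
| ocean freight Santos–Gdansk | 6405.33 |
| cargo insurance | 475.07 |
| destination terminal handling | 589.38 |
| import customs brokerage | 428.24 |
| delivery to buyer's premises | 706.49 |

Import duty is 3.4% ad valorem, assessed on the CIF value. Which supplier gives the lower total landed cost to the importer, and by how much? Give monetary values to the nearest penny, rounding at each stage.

Supplier B is cheaper by GBP 4794.59

Supplier A (FCA):
CIF value = FCA price + origin terminal + freight + insurance = 72030.33 + 767.45 + 6405.33 + 475.07 = 79678.18
Import duty = 79678.18 × 3.4% = 2709.06
Buyer bears (A): 767.45 + 6405.33 + 475.07 + 589.38 + 428.24 + 706.49 = 9371.96
Landed cost (A) = invoice 72030.33 + 9371.96 + duty 2709.06 = 84111.35
Supplier B (CFR):
CIF value = CFR price + insurance = 74566.18 + 475.07 = 75041.25
Import duty = 75041.25 × 3.4% = 2551.40
Buyer bears (B): 475.07 + 589.38 + 428.24 + 706.49 = 2199.18
Landed cost (B) = invoice 74566.18 + 2199.18 + duty 2551.40 = 79316.76
Difference = |84111.35 − 79316.76| = 4794.59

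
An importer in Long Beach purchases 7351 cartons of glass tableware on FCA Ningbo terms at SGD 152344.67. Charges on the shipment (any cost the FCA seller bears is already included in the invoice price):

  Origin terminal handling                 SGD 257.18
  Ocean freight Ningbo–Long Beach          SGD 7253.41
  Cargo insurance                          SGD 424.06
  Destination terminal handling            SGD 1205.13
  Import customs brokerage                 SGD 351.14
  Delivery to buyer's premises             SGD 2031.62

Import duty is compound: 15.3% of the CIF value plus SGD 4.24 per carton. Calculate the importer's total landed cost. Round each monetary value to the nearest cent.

FCA: the seller delivers export-cleared goods to the carrier; the buyer bears costs from that point.
CIF value = FCA price + origin terminal + freight + insurance = 152344.67 + 257.18 + 7253.41 + 424.06 = 160279.32
Ad valorem component: 160279.32 × 15.3% = 24522.74
Specific component: 7351 × 4.24 = 31168.24
Import duty = 24522.74 + 31168.24 = 55690.98
Buyer bears: origin terminal 257.18 + freight 7253.41 + insurance 424.06 + destination terminal 1205.13 + brokerage 351.14 + delivery 2031.62 + duty 55690.98 = 67213.52
Landed cost = invoice 152344.67 + 67213.52 = 219558.19

Total landed cost: SGD 219558.19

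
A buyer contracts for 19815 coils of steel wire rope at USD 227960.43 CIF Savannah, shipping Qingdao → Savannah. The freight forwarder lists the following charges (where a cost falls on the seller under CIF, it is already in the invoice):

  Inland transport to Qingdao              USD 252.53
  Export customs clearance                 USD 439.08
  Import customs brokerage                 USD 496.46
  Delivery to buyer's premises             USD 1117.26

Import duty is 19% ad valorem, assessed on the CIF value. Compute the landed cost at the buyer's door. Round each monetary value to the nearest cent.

Total landed cost: USD 272886.63

CIF: the seller pays costs through ocean freight and marine insurance to the destination port.
Already in the invoice (seller's account under CIF): inland to port, export clearance — exclude.
The CIF price already equals the CIF value: 227960.43
Import duty = 227960.43 × 19% = 43312.48
Buyer bears: brokerage 496.46 + delivery 1117.26 + duty 43312.48 = 44926.20
Landed cost = invoice 227960.43 + 44926.20 = 272886.63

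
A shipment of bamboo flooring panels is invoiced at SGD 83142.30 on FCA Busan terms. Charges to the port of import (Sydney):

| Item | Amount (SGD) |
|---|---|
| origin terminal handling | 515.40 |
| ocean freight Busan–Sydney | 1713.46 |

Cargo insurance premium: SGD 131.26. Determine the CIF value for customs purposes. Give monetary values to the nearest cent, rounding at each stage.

CIF = FCA price + pre-shipment costs + freight + insurance
CIF = 83142.30 + 515.40 + 1713.46 + 131.26 = 85502.42

CIF value: SGD 85502.42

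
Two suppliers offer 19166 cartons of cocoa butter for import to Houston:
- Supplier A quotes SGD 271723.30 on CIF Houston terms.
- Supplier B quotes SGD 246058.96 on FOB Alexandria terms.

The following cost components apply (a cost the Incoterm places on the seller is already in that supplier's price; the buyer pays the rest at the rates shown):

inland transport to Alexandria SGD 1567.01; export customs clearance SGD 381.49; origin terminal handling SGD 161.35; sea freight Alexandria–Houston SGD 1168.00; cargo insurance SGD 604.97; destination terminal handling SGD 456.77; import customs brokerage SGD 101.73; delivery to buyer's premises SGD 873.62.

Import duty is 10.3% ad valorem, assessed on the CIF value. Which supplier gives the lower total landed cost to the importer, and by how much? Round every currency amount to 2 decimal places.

Supplier B is cheaper by SGD 26352.18

Supplier A (CIF):
The CIF price already equals the CIF value: 271723.30
Import duty = 271723.30 × 10.3% = 27987.50
Buyer bears (A): 456.77 + 101.73 + 873.62 = 1432.12
Landed cost (A) = invoice 271723.30 + 1432.12 + duty 27987.50 = 301142.92
Supplier B (FOB):
CIF value = FOB price + freight + insurance = 246058.96 + 1168.00 + 604.97 = 247831.93
Import duty = 247831.93 × 10.3% = 25526.69
Buyer bears (B): 1168.00 + 604.97 + 456.77 + 101.73 + 873.62 = 3205.09
Landed cost (B) = invoice 246058.96 + 3205.09 + duty 25526.69 = 274790.74
Difference = |301142.92 − 274790.74| = 26352.18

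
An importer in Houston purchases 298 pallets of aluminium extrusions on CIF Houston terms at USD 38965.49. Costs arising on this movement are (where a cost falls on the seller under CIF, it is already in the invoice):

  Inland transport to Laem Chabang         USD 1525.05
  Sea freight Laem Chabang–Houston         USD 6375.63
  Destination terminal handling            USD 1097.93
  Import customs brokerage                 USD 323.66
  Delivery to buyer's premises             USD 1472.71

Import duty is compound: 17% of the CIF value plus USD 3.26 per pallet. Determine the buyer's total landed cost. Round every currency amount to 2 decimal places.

CIF: the seller pays costs through ocean freight and marine insurance to the destination port.
Already in the invoice (seller's account under CIF): inland to port, freight — exclude.
The CIF price already equals the CIF value: 38965.49
Ad valorem component: 38965.49 × 17% = 6624.13
Specific component: 298 × 3.26 = 971.48
Import duty = 6624.13 + 971.48 = 7595.61
Buyer bears: destination terminal 1097.93 + brokerage 323.66 + delivery 1472.71 + duty 7595.61 = 10489.91
Landed cost = invoice 38965.49 + 10489.91 = 49455.40

Total landed cost: USD 49455.40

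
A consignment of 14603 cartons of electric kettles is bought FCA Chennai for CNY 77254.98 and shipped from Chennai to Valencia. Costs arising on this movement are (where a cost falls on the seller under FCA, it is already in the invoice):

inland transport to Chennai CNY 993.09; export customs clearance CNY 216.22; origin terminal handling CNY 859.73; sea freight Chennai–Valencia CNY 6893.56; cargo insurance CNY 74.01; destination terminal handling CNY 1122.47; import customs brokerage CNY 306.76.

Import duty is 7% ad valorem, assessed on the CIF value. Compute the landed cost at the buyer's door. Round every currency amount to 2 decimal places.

FCA: the seller delivers export-cleared goods to the carrier; the buyer bears costs from that point.
Already in the invoice (seller's account under FCA): inland to port, export clearance — exclude.
CIF value = FCA price + origin terminal + freight + insurance = 77254.98 + 859.73 + 6893.56 + 74.01 = 85082.28
Import duty = 85082.28 × 7% = 5955.76
Buyer bears: origin terminal 859.73 + freight 6893.56 + insurance 74.01 + destination terminal 1122.47 + brokerage 306.76 + duty 5955.76 = 15212.29
Landed cost = invoice 77254.98 + 15212.29 = 92467.27

Total landed cost: CNY 92467.27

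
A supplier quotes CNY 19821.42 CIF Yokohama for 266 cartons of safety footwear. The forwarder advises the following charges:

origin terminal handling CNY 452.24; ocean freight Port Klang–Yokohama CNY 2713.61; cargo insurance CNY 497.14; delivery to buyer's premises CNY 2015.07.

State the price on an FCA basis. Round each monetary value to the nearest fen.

Not relevant to the conversion: delivery — on the buyer under both terms; not part of either seller's price.
From CIF to FCA, the seller no longer bears: origin terminal, freight, insurance.
FCA price = 19821.42 − 452.24 − 2713.61 − 497.14 = 16158.43

FCA price: CNY 16158.43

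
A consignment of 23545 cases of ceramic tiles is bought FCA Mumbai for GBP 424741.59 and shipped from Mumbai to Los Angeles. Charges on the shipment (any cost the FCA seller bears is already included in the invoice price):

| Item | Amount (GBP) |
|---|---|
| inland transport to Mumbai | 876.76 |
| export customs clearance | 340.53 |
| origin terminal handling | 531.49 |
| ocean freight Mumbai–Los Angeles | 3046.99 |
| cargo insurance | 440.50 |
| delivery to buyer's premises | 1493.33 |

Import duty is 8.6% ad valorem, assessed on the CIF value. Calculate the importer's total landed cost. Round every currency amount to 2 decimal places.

FCA: the seller delivers export-cleared goods to the carrier; the buyer bears costs from that point.
Already in the invoice (seller's account under FCA): inland to port, export clearance — exclude.
CIF value = FCA price + origin terminal + freight + insurance = 424741.59 + 531.49 + 3046.99 + 440.50 = 428760.57
Import duty = 428760.57 × 8.6% = 36873.41
Buyer bears: origin terminal 531.49 + freight 3046.99 + insurance 440.50 + delivery 1493.33 + duty 36873.41 = 42385.72
Landed cost = invoice 424741.59 + 42385.72 = 467127.31

Total landed cost: GBP 467127.31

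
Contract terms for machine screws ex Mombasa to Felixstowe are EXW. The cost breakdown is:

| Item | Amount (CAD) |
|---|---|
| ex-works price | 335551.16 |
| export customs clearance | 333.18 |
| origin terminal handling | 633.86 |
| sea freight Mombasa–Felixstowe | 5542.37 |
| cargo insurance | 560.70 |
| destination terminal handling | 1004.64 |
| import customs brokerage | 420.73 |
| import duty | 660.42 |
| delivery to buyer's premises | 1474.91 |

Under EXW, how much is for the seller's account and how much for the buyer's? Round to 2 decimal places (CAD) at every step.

EXW: the seller makes goods available at their premises; the buyer bears all onward costs.
Seller's account: goods 335551.16 = 335551.16
Buyer's account: export clearance 333.18 + origin terminal 633.86 + freight 5542.37 + insurance 560.70 + destination terminal 1004.64 + brokerage 420.73 + duty 660.42 + delivery 1474.91 = 10630.81

Seller: CAD 335551.16; buyer: CAD 10630.81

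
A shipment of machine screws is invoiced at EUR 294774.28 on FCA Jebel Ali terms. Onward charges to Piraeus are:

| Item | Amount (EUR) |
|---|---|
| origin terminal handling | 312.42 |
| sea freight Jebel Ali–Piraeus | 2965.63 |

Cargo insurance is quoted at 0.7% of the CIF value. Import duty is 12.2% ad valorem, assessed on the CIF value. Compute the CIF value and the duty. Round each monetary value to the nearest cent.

CIF value: EUR 300153.40; import duty: EUR 36618.71

Let C be the CIF value. C = FCA price + pre-shipment costs + freight + 0.7% × C
C − 0.7% × C = 294774.28 + 312.42 + 2965.63
0.993 × C = 298052.33
C = 298052.33 / 0.993 = 300153.40
Insurance premium = 0.7% × 300153.40 = 2101.07
Import duty = 300153.40 × 12.2% = 36618.71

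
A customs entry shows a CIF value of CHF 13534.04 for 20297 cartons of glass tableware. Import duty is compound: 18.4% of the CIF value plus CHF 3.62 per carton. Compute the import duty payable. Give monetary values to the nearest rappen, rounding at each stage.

Ad valorem component: 13534.04 × 18.4% = 2490.26
Specific component: 20297 × 3.62 = 73475.14
Import duty = 2490.26 + 73475.14 = 75965.40

Import duty: CHF 75965.40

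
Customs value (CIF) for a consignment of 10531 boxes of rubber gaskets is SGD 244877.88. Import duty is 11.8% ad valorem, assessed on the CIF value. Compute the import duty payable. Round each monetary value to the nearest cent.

Import duty = 244877.88 × 11.8% = 28895.59

Import duty: SGD 28895.59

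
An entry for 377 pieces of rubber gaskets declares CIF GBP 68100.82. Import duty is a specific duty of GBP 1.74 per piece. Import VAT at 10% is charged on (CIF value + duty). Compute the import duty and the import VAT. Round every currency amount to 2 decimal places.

Import duty: GBP 655.98; import VAT: GBP 6875.68

Import duty = 377 × 1.74 = 655.98
VAT base = CIF + duty = 68100.82 + 655.98 = 68756.80
Import VAT = 68756.80 × 10% = 6875.68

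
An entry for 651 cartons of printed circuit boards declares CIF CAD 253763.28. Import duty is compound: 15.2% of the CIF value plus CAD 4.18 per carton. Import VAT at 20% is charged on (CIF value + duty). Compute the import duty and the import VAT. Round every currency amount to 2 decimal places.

Import duty: CAD 41293.20; import VAT: CAD 59011.30

Ad valorem component: 253763.28 × 15.2% = 38572.02
Specific component: 651 × 4.18 = 2721.18
Import duty = 38572.02 + 2721.18 = 41293.20
VAT base = CIF + duty = 253763.28 + 41293.20 = 295056.48
Import VAT = 295056.48 × 20% = 59011.30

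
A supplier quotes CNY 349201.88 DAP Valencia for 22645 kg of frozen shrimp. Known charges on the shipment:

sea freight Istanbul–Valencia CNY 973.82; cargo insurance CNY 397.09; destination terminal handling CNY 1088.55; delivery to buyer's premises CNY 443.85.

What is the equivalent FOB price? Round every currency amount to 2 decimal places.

FOB price: CNY 346298.57

From DAP to FOB, the seller no longer bears: freight, insurance, destination terminal, delivery.
FOB price = 349201.88 − 973.82 − 397.09 − 1088.55 − 443.85 = 346298.57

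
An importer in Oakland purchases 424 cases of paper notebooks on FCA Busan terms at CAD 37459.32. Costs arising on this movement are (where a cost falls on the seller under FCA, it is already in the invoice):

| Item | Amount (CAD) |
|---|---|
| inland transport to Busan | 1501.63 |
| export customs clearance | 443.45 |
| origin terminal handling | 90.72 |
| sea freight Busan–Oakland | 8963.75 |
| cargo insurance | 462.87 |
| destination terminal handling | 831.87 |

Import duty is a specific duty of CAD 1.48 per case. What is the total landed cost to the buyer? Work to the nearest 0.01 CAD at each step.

Total landed cost: CAD 48436.05

FCA: the seller delivers export-cleared goods to the carrier; the buyer bears costs from that point.
Already in the invoice (seller's account under FCA): inland to port, export clearance — exclude.
CIF value = FCA price + origin terminal + freight + insurance = 37459.32 + 90.72 + 8963.75 + 462.87 = 46976.66
Import duty = 424 × 1.48 = 627.52
Buyer bears: origin terminal 90.72 + freight 8963.75 + insurance 462.87 + destination terminal 831.87 + duty 627.52 = 10976.73
Landed cost = invoice 37459.32 + 10976.73 = 48436.05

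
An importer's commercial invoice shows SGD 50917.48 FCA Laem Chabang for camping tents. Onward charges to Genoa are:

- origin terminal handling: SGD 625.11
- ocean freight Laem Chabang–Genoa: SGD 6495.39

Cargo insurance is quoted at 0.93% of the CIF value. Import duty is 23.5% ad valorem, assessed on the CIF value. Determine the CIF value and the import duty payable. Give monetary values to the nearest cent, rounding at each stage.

CIF value: SGD 58582.80; import duty: SGD 13766.96

Let C be the CIF value. C = FCA price + pre-shipment costs + freight + 0.93% × C
C − 0.93% × C = 50917.48 + 625.11 + 6495.39
0.9907 × C = 58037.98
C = 58037.98 / 0.9907 = 58582.80
Insurance premium = 0.93% × 58582.80 = 544.82
Import duty = 58582.80 × 23.5% = 13766.96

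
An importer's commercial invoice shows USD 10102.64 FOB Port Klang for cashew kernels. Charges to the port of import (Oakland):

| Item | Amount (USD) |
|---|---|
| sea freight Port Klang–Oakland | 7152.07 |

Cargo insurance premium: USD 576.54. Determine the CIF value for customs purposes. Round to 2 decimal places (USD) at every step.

CIF value: USD 17831.25

CIF = FOB price + freight + insurance
CIF = 10102.64 + 7152.07 + 576.54 = 17831.25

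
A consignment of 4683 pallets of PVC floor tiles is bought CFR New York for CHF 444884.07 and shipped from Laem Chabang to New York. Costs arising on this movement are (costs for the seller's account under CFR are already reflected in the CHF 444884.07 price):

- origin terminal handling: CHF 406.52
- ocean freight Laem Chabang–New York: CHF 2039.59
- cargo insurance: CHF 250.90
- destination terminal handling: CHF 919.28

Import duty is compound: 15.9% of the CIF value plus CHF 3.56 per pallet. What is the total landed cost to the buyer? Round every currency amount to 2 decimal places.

Total landed cost: CHF 533502.19

CFR: the seller pays costs through ocean freight to the destination port, but not insurance.
Already in the invoice (seller's account under CFR): origin terminal, freight — exclude.
CIF value = CFR price + insurance = 444884.07 + 250.90 = 445134.97
Ad valorem component: 445134.97 × 15.9% = 70776.46
Specific component: 4683 × 3.56 = 16671.48
Import duty = 70776.46 + 16671.48 = 87447.94
Buyer bears: insurance 250.90 + destination terminal 919.28 + duty 87447.94 = 88618.12
Landed cost = invoice 444884.07 + 88618.12 = 533502.19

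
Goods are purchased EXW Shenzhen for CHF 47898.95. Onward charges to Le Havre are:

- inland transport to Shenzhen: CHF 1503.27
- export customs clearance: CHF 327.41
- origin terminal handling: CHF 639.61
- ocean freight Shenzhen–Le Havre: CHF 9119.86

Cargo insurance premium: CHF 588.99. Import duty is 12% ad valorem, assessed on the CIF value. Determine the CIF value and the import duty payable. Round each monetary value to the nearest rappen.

CIF = EXW price + pre-shipment costs + freight + insurance
CIF = 47898.95 + 1503.27 + 327.41 + 639.61 + 9119.86 + 588.99 = 60078.09
Import duty = 60078.09 × 12% = 7209.37

CIF value: CHF 60078.09; import duty: CHF 7209.37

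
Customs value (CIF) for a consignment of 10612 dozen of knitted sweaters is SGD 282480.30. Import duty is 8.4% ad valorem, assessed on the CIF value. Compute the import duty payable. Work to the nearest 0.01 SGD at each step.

Import duty = 282480.30 × 8.4% = 23728.35

Import duty: SGD 23728.35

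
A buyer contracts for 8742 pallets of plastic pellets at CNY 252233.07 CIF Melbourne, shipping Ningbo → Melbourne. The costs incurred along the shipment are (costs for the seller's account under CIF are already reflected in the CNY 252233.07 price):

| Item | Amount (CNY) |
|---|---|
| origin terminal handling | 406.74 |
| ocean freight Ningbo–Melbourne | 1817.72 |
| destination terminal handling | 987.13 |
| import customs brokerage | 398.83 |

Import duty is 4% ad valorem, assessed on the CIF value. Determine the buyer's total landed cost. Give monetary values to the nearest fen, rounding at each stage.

CIF: the seller pays costs through ocean freight and marine insurance to the destination port.
Already in the invoice (seller's account under CIF): origin terminal, freight — exclude.
The CIF price already equals the CIF value: 252233.07
Import duty = 252233.07 × 4% = 10089.32
Buyer bears: destination terminal 987.13 + brokerage 398.83 + duty 10089.32 = 11475.28
Landed cost = invoice 252233.07 + 11475.28 = 263708.35

Total landed cost: CNY 263708.35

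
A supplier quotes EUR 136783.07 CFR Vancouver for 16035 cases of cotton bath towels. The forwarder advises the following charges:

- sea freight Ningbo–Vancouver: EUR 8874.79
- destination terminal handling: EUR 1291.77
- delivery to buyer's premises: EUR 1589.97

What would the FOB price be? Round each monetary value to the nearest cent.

FOB price: EUR 127908.28

Not relevant to the conversion: delivery, destination terminal — on the buyer under both terms; not part of either seller's price.
From CFR to FOB, the seller no longer bears: freight.
FOB price = 136783.07 − 8874.79 = 127908.28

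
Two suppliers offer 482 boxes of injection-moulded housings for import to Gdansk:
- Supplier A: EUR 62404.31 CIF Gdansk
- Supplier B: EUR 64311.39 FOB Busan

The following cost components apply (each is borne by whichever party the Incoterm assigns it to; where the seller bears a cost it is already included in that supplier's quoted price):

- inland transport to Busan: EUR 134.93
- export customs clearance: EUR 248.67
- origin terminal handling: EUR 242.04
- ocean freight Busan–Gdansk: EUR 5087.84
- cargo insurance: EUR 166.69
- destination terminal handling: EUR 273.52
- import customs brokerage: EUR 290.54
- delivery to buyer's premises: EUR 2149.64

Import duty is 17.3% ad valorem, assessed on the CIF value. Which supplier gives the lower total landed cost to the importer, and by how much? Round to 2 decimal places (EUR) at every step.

Supplier A is cheaper by EUR 8400.56

Supplier A (CIF):
The CIF price already equals the CIF value: 62404.31
Import duty = 62404.31 × 17.3% = 10795.95
Buyer bears (A): 273.52 + 290.54 + 2149.64 = 2713.70
Landed cost (A) = invoice 62404.31 + 2713.70 + duty 10795.95 = 75913.96
Supplier B (FOB):
CIF value = FOB price + freight + insurance = 64311.39 + 5087.84 + 166.69 = 69565.92
Import duty = 69565.92 × 17.3% = 12034.90
Buyer bears (B): 5087.84 + 166.69 + 273.52 + 290.54 + 2149.64 = 7968.23
Landed cost (B) = invoice 64311.39 + 7968.23 + duty 12034.90 = 84314.52
Difference = |75913.96 − 84314.52| = 8400.56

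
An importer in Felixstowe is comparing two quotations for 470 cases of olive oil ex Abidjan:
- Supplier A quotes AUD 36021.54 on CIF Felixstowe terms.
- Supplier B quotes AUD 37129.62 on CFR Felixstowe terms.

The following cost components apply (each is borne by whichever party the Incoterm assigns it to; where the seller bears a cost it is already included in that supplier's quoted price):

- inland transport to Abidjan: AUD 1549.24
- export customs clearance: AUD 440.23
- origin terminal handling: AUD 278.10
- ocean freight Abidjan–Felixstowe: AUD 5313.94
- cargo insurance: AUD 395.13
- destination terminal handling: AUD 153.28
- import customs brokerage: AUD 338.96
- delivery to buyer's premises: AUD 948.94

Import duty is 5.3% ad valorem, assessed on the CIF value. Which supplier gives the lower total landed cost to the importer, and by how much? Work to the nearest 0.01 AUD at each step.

Supplier A is cheaper by AUD 1582.88

Supplier A (CIF):
The CIF price already equals the CIF value: 36021.54
Import duty = 36021.54 × 5.3% = 1909.14
Buyer bears (A): 153.28 + 338.96 + 948.94 = 1441.18
Landed cost (A) = invoice 36021.54 + 1441.18 + duty 1909.14 = 39371.86
Supplier B (CFR):
CIF value = CFR price + insurance = 37129.62 + 395.13 = 37524.75
Import duty = 37524.75 × 5.3% = 1988.81
Buyer bears (B): 395.13 + 153.28 + 338.96 + 948.94 = 1836.31
Landed cost (B) = invoice 37129.62 + 1836.31 + duty 1988.81 = 40954.74
Difference = |39371.86 − 40954.74| = 1582.88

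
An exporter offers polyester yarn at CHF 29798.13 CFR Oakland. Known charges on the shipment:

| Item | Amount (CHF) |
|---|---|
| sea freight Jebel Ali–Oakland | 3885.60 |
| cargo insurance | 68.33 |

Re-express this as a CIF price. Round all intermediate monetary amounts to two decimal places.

CIF price: CHF 29866.46

Not relevant to the conversion: freight — on the seller under both CFR and CIF; already in the CFR price and stays in the CIF price.
From CFR to CIF, the seller additionally bears: insurance.
CIF price = 29798.13 + 68.33 = 29866.46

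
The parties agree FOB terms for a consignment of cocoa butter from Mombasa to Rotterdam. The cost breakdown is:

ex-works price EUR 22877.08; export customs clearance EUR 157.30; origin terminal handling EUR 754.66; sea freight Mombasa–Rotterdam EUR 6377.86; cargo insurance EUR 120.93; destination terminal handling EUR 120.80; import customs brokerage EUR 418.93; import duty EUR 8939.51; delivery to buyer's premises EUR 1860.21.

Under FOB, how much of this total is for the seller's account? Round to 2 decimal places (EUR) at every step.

Seller's account: EUR 23789.04

FOB: the seller bears costs until goods are on board at the origin port; the buyer bears freight, insurance and all costs thereafter.
Seller's account: goods 22877.08 + export clearance 157.30 + origin terminal 754.66 = 23789.04
Buyer's account: freight 6377.86 + insurance 120.93 + destination terminal 120.80 + brokerage 418.93 + duty 8939.51 + delivery 1860.21 = 17838.24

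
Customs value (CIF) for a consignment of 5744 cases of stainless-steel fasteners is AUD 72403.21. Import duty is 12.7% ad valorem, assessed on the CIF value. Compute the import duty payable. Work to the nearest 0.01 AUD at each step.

Import duty = 72403.21 × 12.7% = 9195.21

Import duty: AUD 9195.21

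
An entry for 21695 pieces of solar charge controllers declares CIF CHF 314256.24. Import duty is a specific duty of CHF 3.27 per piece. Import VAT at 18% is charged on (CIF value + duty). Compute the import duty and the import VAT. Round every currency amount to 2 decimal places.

Import duty: CHF 70942.65; import VAT: CHF 69335.80

Import duty = 21695 × 3.27 = 70942.65
VAT base = CIF + duty = 314256.24 + 70942.65 = 385198.89
Import VAT = 385198.89 × 18% = 69335.80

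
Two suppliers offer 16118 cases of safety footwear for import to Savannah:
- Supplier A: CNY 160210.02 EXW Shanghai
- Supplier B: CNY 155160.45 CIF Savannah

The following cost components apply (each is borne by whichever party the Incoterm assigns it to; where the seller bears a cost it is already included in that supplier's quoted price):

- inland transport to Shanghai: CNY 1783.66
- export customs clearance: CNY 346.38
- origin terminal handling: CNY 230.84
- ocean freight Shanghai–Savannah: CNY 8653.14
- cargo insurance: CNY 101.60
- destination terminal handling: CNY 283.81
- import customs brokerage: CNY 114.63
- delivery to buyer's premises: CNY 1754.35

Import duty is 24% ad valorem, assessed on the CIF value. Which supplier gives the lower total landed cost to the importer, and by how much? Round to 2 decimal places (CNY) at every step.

Supplier A (EXW):
CIF value = EXW price + inland to port + export clearance + origin terminal + freight + insurance = 160210.02 + 1783.66 + 346.38 + 230.84 + 8653.14 + 101.60 = 171325.64
Import duty = 171325.64 × 24% = 41118.15
Buyer bears (A): 1783.66 + 346.38 + 230.84 + 8653.14 + 101.60 + 283.81 + 114.63 + 1754.35 = 13268.41
Landed cost (A) = invoice 160210.02 + 13268.41 + duty 41118.15 = 214596.58
Supplier B (CIF):
The CIF price already equals the CIF value: 155160.45
Import duty = 155160.45 × 24% = 37238.51
Buyer bears (B): 283.81 + 114.63 + 1754.35 = 2152.79
Landed cost (B) = invoice 155160.45 + 2152.79 + duty 37238.51 = 194551.75
Difference = |214596.58 − 194551.75| = 20044.83

Supplier B is cheaper by CNY 20044.83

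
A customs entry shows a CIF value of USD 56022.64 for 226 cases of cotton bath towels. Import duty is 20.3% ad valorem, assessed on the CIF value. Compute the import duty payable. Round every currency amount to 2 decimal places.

Import duty = 56022.64 × 20.3% = 11372.60

Import duty: USD 11372.60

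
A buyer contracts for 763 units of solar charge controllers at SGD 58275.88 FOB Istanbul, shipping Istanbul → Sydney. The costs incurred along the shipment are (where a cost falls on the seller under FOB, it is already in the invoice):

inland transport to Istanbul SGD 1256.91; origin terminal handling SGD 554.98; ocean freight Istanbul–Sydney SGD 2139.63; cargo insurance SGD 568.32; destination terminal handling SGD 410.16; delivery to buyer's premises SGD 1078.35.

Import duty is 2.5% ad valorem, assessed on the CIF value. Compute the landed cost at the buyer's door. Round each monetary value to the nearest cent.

Total landed cost: SGD 63996.94

FOB: the seller bears costs until goods are on board at the origin port; the buyer bears freight, insurance and all costs thereafter.
Already in the invoice (seller's account under FOB): inland to port, origin terminal — exclude.
CIF value = FOB price + freight + insurance = 58275.88 + 2139.63 + 568.32 = 60983.83
Import duty = 60983.83 × 2.5% = 1524.60
Buyer bears: freight 2139.63 + insurance 568.32 + destination terminal 410.16 + delivery 1078.35 + duty 1524.60 = 5721.06
Landed cost = invoice 58275.88 + 5721.06 = 63996.94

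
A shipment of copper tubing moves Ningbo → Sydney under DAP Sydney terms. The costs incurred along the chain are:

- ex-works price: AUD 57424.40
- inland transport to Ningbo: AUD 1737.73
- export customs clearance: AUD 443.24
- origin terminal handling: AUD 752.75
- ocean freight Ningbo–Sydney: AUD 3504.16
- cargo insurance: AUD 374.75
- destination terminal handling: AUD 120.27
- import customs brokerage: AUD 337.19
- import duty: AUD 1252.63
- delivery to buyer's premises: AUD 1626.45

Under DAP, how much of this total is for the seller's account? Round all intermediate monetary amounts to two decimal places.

DAP: the seller bears all costs to the named destination except import duty and clearance.
Seller's account: goods 57424.40 + inland to port 1737.73 + export clearance 443.24 + origin terminal 752.75 + freight 3504.16 + insurance 374.75 + destination terminal 120.27 + delivery 1626.45 = 65983.75
Buyer's account: brokerage 337.19 + duty 1252.63 = 1589.82

Seller's account: AUD 65983.75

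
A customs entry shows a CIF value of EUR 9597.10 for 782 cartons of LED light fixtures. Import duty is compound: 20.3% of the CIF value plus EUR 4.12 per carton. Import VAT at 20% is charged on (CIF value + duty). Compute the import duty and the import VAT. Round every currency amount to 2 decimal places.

Ad valorem component: 9597.10 × 20.3% = 1948.21
Specific component: 782 × 4.12 = 3221.84
Import duty = 1948.21 + 3221.84 = 5170.05
VAT base = CIF + duty = 9597.10 + 5170.05 = 14767.15
Import VAT = 14767.15 × 20% = 2953.43

Import duty: EUR 5170.05; import VAT: EUR 2953.43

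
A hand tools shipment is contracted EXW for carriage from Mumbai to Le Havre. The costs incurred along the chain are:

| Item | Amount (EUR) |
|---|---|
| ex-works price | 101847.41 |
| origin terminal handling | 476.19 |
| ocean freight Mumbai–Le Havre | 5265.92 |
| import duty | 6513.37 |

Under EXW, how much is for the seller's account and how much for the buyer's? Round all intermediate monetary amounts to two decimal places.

EXW: the seller makes goods available at their premises; the buyer bears all onward costs.
Seller's account: goods 101847.41 = 101847.41
Buyer's account: origin terminal 476.19 + freight 5265.92 + duty 6513.37 = 12255.48

Seller: EUR 101847.41; buyer: EUR 12255.48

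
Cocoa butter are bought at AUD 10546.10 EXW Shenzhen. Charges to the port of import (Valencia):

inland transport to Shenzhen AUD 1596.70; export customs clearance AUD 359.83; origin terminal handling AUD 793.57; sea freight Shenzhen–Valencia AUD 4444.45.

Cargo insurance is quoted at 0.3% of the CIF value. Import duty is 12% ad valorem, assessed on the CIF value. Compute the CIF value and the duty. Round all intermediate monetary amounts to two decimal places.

Let C be the CIF value. C = EXW price + pre-shipment costs + freight + 0.3% × C
C − 0.3% × C = 10546.10 + 1596.70 + 359.83 + 793.57 + 4444.45
0.997 × C = 17740.65
C = 17740.65 / 0.997 = 17794.03
Insurance premium = 0.3% × 17794.03 = 53.38
Import duty = 17794.03 × 12% = 2135.28

CIF value: AUD 17794.03; import duty: AUD 2135.28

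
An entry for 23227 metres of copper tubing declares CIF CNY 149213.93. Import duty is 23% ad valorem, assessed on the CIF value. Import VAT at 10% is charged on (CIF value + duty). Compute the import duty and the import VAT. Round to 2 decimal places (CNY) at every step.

Import duty: CNY 34319.20; import VAT: CNY 18353.31

Import duty = 149213.93 × 23% = 34319.20
VAT base = CIF + duty = 149213.93 + 34319.20 = 183533.13
Import VAT = 183533.13 × 10% = 18353.31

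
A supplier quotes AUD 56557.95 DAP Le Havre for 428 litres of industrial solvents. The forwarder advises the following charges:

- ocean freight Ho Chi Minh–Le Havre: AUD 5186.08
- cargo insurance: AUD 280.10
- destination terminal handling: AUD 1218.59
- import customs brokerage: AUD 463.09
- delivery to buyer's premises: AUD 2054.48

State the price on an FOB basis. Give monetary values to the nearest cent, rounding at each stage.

FOB price: AUD 47818.70

Not relevant to the conversion: brokerage — on the buyer under both terms; not part of either seller's price.
From DAP to FOB, the seller no longer bears: freight, insurance, destination terminal, delivery.
FOB price = 56557.95 − 5186.08 − 280.10 − 1218.59 − 2054.48 = 47818.70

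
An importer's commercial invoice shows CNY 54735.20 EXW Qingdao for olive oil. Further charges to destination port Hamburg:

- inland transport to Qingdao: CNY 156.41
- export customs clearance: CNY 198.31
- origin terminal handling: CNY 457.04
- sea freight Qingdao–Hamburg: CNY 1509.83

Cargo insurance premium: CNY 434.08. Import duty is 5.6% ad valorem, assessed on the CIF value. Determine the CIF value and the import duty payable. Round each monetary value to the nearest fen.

CIF = EXW price + pre-shipment costs + freight + insurance
CIF = 54735.20 + 156.41 + 198.31 + 457.04 + 1509.83 + 434.08 = 57490.87
Import duty = 57490.87 × 5.6% = 3219.49

CIF value: CNY 57490.87; import duty: CNY 3219.49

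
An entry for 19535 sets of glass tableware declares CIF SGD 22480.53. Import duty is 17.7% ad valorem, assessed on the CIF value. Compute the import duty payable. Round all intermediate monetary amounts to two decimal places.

Import duty: SGD 3979.05

Import duty = 22480.53 × 17.7% = 3979.05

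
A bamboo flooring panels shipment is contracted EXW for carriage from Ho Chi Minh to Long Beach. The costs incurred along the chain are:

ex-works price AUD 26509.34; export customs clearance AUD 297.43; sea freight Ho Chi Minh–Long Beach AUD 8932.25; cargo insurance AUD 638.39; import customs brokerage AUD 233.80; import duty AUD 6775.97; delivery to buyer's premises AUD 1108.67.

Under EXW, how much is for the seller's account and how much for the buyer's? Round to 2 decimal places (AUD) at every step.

Seller: AUD 26509.34; buyer: AUD 17986.51

EXW: the seller makes goods available at their premises; the buyer bears all onward costs.
Seller's account: goods 26509.34 = 26509.34
Buyer's account: export clearance 297.43 + freight 8932.25 + insurance 638.39 + brokerage 233.80 + duty 6775.97 + delivery 1108.67 = 17986.51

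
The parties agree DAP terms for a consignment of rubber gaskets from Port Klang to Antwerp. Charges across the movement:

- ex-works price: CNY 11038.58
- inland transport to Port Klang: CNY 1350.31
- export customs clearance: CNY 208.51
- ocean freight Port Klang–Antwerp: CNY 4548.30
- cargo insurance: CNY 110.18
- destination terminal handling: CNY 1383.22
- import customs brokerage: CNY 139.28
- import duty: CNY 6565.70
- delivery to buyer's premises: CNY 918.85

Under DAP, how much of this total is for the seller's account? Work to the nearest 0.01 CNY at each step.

DAP: the seller bears all costs to the named destination except import duty and clearance.
Seller's account: goods 11038.58 + inland to port 1350.31 + export clearance 208.51 + freight 4548.30 + insurance 110.18 + destination terminal 1383.22 + delivery 918.85 = 19557.95
Buyer's account: brokerage 139.28 + duty 6565.70 = 6704.98

Seller's account: CNY 19557.95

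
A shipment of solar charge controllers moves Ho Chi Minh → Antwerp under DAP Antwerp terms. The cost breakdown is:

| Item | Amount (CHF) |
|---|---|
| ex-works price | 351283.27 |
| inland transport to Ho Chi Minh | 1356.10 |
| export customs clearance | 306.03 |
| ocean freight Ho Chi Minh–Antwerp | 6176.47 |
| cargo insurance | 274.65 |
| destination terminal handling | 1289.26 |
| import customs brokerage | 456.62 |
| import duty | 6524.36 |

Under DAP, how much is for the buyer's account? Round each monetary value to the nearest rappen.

DAP: the seller bears all costs to the named destination except import duty and clearance.
Seller's account: goods 351283.27 + inland to port 1356.10 + export clearance 306.03 + freight 6176.47 + insurance 274.65 + destination terminal 1289.26 = 360685.78
Buyer's account: brokerage 456.62 + duty 6524.36 = 6980.98

Buyer's account: CHF 6980.98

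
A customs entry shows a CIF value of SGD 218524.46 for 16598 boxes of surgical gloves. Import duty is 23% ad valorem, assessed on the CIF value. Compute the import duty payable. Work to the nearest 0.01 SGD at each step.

Import duty = 218524.46 × 23% = 50260.63

Import duty: SGD 50260.63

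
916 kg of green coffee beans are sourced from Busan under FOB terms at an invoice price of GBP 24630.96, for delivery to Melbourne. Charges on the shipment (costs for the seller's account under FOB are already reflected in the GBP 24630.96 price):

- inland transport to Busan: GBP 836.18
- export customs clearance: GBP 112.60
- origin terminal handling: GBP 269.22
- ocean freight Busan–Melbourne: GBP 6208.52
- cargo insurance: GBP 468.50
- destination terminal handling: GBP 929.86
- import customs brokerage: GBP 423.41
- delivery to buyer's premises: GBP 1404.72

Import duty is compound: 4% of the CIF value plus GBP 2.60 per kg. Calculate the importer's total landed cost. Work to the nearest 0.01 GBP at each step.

Total landed cost: GBP 37699.89

FOB: the seller bears costs until goods are on board at the origin port; the buyer bears freight, insurance and all costs thereafter.
Already in the invoice (seller's account under FOB): inland to port, export clearance, origin terminal — exclude.
CIF value = FOB price + freight + insurance = 24630.96 + 6208.52 + 468.50 = 31307.98
Ad valorem component: 31307.98 × 4% = 1252.32
Specific component: 916 × 2.60 = 2381.60
Import duty = 1252.32 + 2381.60 = 3633.92
Buyer bears: freight 6208.52 + insurance 468.50 + destination terminal 929.86 + brokerage 423.41 + delivery 1404.72 + duty 3633.92 = 13068.93
Landed cost = invoice 24630.96 + 13068.93 = 37699.89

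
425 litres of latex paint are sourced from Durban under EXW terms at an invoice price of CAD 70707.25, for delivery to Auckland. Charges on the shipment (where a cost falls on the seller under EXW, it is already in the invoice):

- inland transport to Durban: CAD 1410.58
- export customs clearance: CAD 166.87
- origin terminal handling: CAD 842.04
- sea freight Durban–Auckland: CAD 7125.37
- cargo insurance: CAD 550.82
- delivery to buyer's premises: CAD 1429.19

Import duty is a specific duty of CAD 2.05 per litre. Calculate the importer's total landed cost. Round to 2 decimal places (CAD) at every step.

Total landed cost: CAD 83103.37

EXW: the seller makes goods available at their premises; the buyer bears all onward costs.
CIF value = EXW price + inland to port + export clearance + origin terminal + freight + insurance = 70707.25 + 1410.58 + 166.87 + 842.04 + 7125.37 + 550.82 = 80802.93
Import duty = 425 × 2.05 = 871.25
Buyer bears: inland to port 1410.58 + export clearance 166.87 + origin terminal 842.04 + freight 7125.37 + insurance 550.82 + delivery 1429.19 + duty 871.25 = 12396.12
Landed cost = invoice 70707.25 + 12396.12 = 83103.37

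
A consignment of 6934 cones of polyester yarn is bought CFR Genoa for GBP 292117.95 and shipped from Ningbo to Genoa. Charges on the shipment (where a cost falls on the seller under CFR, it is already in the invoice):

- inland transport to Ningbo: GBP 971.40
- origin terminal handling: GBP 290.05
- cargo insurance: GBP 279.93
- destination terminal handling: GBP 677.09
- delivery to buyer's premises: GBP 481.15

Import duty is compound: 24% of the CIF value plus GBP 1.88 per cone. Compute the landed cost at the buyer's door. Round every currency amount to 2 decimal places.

Total landed cost: GBP 376767.53

CFR: the seller pays costs through ocean freight to the destination port, but not insurance.
Already in the invoice (seller's account under CFR): inland to port, origin terminal — exclude.
CIF value = CFR price + insurance = 292117.95 + 279.93 = 292397.88
Ad valorem component: 292397.88 × 24% = 70175.49
Specific component: 6934 × 1.88 = 13035.92
Import duty = 70175.49 + 13035.92 = 83211.41
Buyer bears: insurance 279.93 + destination terminal 677.09 + delivery 481.15 + duty 83211.41 = 84649.58
Landed cost = invoice 292117.95 + 84649.58 = 376767.53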